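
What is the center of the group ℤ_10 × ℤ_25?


Z(G) = {g ∈ G | gx = xg for all x ∈ G}
Direct product of abelian groups is abelian, so Z(G) = G

Z(ℤ_10 × ℤ_25) = ℤ_10 × ℤ_25


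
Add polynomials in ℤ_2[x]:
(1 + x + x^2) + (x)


Add coefficients mod 2:
x^0: 1 + 0 = 1 (mod 2)
x^1: 1 + 1 = 0 (mod 2)
x^2: 1 + 0 = 1 (mod 2)
Result: 1 + x^2

f + g = 1 + x^2


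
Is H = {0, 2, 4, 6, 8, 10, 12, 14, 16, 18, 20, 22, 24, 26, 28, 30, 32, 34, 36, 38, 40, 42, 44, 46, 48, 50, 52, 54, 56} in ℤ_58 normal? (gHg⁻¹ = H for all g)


H = {0, 2, 4, 6, 8, 10, 12, 14, 16, 18, 20, 22, 24, 26, 28, 30, 32, 34, 36, 38, 40, 42, 44, 46, 48, 50, 52, 54, 56} in ℤ_58
ℤ_58 is abelian; every subgroup of an abelian group is normal

Yes, normal subgroup


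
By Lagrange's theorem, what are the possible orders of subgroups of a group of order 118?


Lagrange's theorem: |H| divides |G|
|G| = 118
Divisors of 118: 1, 2, 59, 118

Possible subgroup orders: {1, 2, 59, 118}


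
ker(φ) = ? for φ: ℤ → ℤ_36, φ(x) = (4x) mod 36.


Kernel = preimage of identity
ker(φ) = {x ∈ ℤ : 4x ≡ 0 (mod 36)}. gcd(4,36) = 4, so 4x ≡ 0 (mod 36) ⟺ x ≡ 0 (mod 36/4 = 9). Hence ker(φ) = 9ℤ

ker(φ) = 9ℤ


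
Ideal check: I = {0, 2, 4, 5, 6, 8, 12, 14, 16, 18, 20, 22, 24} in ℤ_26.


Check ideal conditions for I = {0, 2, 4, 5, 6, 8, 12, 14, 16, 18, 20, 22, 24} in ℤ_26:
(1) I is an additive subgroup? No
(2) For r ∈ ℤ_26 and a ∈ I: r·a ∈ I? No  [counterexample: r=2, a=5, r·a mod 26 = 10 ∉ I]

No, I is not an ideal of ℤ_26


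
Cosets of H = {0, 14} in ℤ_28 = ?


H = {0, 14}, |H| = 2
Number of cosets = |G|/|H| = 28/2 = 14
0 + H = {0, 14}
1 + H = {1, 15}
2 + H = {2, 16}
3 + H = {3, 17}
4 + H = {4, 18}
5 + H = {5, 19}
6 + H = {6, 20}
7 + H = {7, 21}
8 + H = {8, 22}
9 + H = {9, 23}
10 + H = {10, 24}
11 + H = {11, 25}
12 + H = {12, 26}
13 + H = {13, 27}

Cosets: 0+H={0,14}; 1+H={1,15}; 2+H={2,16}; 3+H={3,17}; 4+H={4,18}; 5+H={5,19}; 6+H={6,20}; 7+H={7,21}; 8+H={8,22}; 9+H={9,23}; 10+H={10,24}; 11+H={11,25}; 12+H={12,26}; 13+H={13,27}


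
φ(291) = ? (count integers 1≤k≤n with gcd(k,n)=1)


Factor n: 291 = 3 × 97
φ(n) = n · ∏(1 - 1/p) over distinct primes p | n
φ(291) = 291 · (1 - 1/3) · (1 - 1/97) = 192

φ(291) = 192


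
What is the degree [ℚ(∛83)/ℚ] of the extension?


∛83 has minimal polynomial x³ - 83 (irreducible over ℚ since 83 is not a perfect cube)

[ℚ(∛83)/ℚ] = 3


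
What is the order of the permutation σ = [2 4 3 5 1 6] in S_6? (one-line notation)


Cycle decomposition: (1 2 4 5)
Cycle lengths: 4
Order = lcm(4) = 4

ord(σ) = 4


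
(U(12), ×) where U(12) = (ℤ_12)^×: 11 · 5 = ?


Operation: multiplication mod 12
11 · 5 = (a × b) mod 12 with a = 11, b = 5

11 · 5 = 7


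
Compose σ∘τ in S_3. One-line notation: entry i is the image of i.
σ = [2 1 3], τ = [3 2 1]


σ∘τ: apply τ first, then σ
1 →τ 3 →σ 3
2 →τ 2 →σ 1
3 →τ 1 →σ 2

σ∘τ = [3 1 2]


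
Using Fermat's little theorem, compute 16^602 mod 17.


Fermat's little theorem: if p is prime and gcd(a,p)=1, then a^(p-1) ≡ 1 (mod p)
p = 17 is prime, gcd(16,17) = 1
Reduce exponent: 602 mod 16 = 10
So 16^602 ≡ 16^10 (mod 17)
16^10 mod 17 = 1

16^602 ≡ 1 (mod 17)


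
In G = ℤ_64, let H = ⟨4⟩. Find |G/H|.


|⟨4⟩| = n / gcd(4, 64) = 64 / 4 = 16
H is normal (ℤ_64 is abelian).
|G/H| = |G| / |H| = 64 / 16 = 4

|G/H| = 4


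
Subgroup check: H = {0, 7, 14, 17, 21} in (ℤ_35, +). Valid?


Subgroup test for H = {0, 7, 14, 17, 21} in (ℤ_35, +):
(1) 0 ∈ H? Yes
(2) Closure: for all a,b ∈ H, (a+b) mod 35 ∈ H? No  [counterexample: 7 + 17 = 24 ∉ H]
(3) Inverses: for all a ∈ H, -a mod 35 ∈ H? No

No, H is not a subgroup of ℤ_35


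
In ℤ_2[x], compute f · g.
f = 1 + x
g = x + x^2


Expand and collect like terms; reduce coefficients mod 2:
x^0: 1·0 = 0 ≡ 0 (mod 2)
x^1: 1·1 + 1·0 = 1 ≡ 1 (mod 2)
x^2: 1·1 + 1·1 = 2 ≡ 0 (mod 2)
x^3: 1·1 = 1 ≡ 1 (mod 2)
Result: x + x^3

f · g = x + x^3


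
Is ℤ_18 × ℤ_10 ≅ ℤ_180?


Comparing ℤ_18 × ℤ_10 and ℤ_180:
gcd(18,10) = 2 ≠ 1. Max element order in ℤ_18×ℤ_10 is lcm(18,10) = 90 < 180, so it has no element of order 180

No, ℤ_18 × ℤ_10 ≇ ℤ_180


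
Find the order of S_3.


|S_n| = n! (number of permutations of n symbols)
|S_3| = 3! = 6

|S_3| = 6


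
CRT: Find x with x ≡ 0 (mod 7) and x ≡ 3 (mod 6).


m₁ = 7, m₂ = 6, gcd = 1, so CRT applies. M = m₁·m₂ = 42
Let M₁ = M/m₁ = 6, M₂ = M/m₂ = 7
Find y₁ ≡ M₁⁻¹ (mod m₁): 6⁻¹ ≡ 6 (mod 7)
Find y₂ ≡ M₂⁻¹ (mod m₂): 7⁻¹ ≡ 1 (mod 6)
x = a₁·M₁·y₁ + a₂·M₂·y₂ = 0·6·6 + 3·7·1 = 21
Reduce mod 42: x ≡ 21
Check: 21 mod 7 = 0 ✓, 21 mod 6 = 3 ✓

x ≡ 21 (mod 42)


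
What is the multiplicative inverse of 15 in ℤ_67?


Use the extended Euclidean algorithm to write 1 = 15·s + 67·t; then s mod 67 is the inverse.
Euclidean algorithm:
  15 = 0·67 + 15
  67 = 4·15 + 7
  15 = 2·7 + 1
  7 = 7·1 + 0
gcd(15,67) = 1
Back-substitution gives: 15·(9) + 67·(-2) = 1
So 15⁻¹ ≡ 9 ≡ 9 (mod 67)
Check: 15 × 9 = 135 ≡ 1 (mod 67) ✓

15⁻¹ ≡ 9 (mod 67)


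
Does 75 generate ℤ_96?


g generates ℤ_n iff gcd(g, n) = 1
gcd(75, 96) = 3
Since gcd = 3 ≠ 1, ⟨75⟩ has order 32 < 96, so 75 is not a generator.

No, 75 does not generate ℤ_96


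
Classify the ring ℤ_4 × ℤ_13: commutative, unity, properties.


Direct product ring; commutative with unity (1,1); but (1,0)·(0,1) = (0,0) gives zero divisors, so not an integral domain
Commutative: Yes
Integral domain: No
Has unity: Yes

ℤ_4 × ℤ_13: Commutative=Yes, Unity=Yes


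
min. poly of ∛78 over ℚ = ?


∛78 satisfies x³ - 78 = 0, irreducible over ℚ (no rational root; 78 is not a perfect cube)

Minimal polynomial: x³ - 78


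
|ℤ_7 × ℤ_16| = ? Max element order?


|ℤ_7 × ℤ_16| = 7 × 16 = 112
Max element order = lcm(7,16) = 112
Cyclic? Yes (gcd=1)

|ℤ_7×ℤ_16| = 112, max element order = 112


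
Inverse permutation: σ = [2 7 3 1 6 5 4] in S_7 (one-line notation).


To find σ⁻¹, swap domain and range:
σ(1) = 2 → σ⁻¹(2) = 1
σ(2) = 7 → σ⁻¹(7) = 2
σ(3) = 3 → σ⁻¹(3) = 3
σ(4) = 1 → σ⁻¹(1) = 4
σ(5) = 6 → σ⁻¹(6) = 5
σ(6) = 5 → σ⁻¹(5) = 6
σ(7) = 4 → σ⁻¹(4) = 7

σ⁻¹ = [4 1 3 7 6 5 2]


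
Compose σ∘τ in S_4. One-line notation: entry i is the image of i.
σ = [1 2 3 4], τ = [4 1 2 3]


σ∘τ: apply τ first, then σ
1 →τ 4 →σ 4
2 →τ 1 →σ 1
3 →τ 2 →σ 2
4 →τ 3 →σ 3

σ∘τ = [4 1 2 3]


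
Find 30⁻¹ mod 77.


Use the extended Euclidean algorithm to write 1 = 30·s + 77·t; then s mod 77 is the inverse.
Euclidean algorithm:
  30 = 0·77 + 30
  77 = 2·30 + 17
  30 = 1·17 + 13
  17 = 1·13 + 4
  13 = 3·4 + 1
  4 = 4·1 + 0
gcd(30,77) = 1
Back-substitution gives: 30·(18) + 77·(-7) = 1
So 30⁻¹ ≡ 18 ≡ 18 (mod 77)
Check: 30 × 18 = 540 ≡ 1 (mod 77) ✓

30⁻¹ ≡ 18 (mod 77)


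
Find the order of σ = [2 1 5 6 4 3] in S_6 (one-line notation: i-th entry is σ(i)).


Cycle decomposition: (1 2) (3 5 4 6)
Cycle lengths: 2, 4
Order = lcm(2, 4) = 4

ord(σ) = 4


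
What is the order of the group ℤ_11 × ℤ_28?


|A × B| = |A| · |B|
|ℤ_11 × ℤ_28| = 11 × 28 = 308

|ℤ_11 × ℤ_28| = 308


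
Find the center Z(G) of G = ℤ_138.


Z(G) = {g ∈ G | gx = xg for all x ∈ G}
ℤ_138 is abelian, so Z(G) = G

Z(ℤ_138) = ℤ_138


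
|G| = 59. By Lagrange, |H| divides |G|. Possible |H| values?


Lagrange's theorem: |H| divides |G|
|G| = 59
Divisors of 59: 1, 59

Possible subgroup orders: {1, 59}


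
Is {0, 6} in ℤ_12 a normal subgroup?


H = {0, 6} in ℤ_12
ℤ_12 is abelian; every subgroup of an abelian group is normal

Yes, normal subgroup


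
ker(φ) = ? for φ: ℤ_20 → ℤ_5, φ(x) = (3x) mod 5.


Kernel = preimage of identity
ker(φ) = {x ∈ ℤ_20 : 3x ≡ 0 (mod 5)}. Since 5 | 20, φ is well-defined. The kernel is the cyclic subgroup ⟨5⟩ of ℤ_20 (order 4), i.e. {0, 5, 10, 15}

ker(φ) = {0, 5, 10, 15}


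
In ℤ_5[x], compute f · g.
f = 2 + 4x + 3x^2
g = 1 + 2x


Expand and collect like terms; reduce coefficients mod 5:
x^0: 2·1 = 2 ≡ 2 (mod 5)
x^1: 2·2 + 4·1 = 8 ≡ 3 (mod 5)
x^2: 4·2 + 3·1 = 11 ≡ 1 (mod 5)
x^3: 3·2 = 6 ≡ 1 (mod 5)
Result: 2 + 3x + x^2 + x^3

f · g = 2 + 3x + x^2 + x^3


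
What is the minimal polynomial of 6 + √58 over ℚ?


Let α = 6 + √58. Then α - 6 = √58, so (α - 6)² = 58, giving α² - 12α - 22 = 0. Degree 2 and α ∉ ℚ, so this is the minimal polynomial.

Minimal polynomial: x² - 12x - 22


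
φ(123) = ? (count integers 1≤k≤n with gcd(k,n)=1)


Factor n: 123 = 3 × 41
φ(n) = n · ∏(1 - 1/p) over distinct primes p | n
φ(123) = 123 · (1 - 1/3) · (1 - 1/41) = 80

φ(123) = 80


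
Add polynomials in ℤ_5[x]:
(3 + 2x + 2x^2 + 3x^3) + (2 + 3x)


Add coefficients mod 5:
x^0: 3 + 2 = 0 (mod 5)
x^1: 2 + 3 = 0 (mod 5)
x^2: 2 + 0 = 2 (mod 5)
x^3: 3 + 0 = 3 (mod 5)
Result: 2x^2 + 3x^3

f + g = 2x^2 + 3x^3


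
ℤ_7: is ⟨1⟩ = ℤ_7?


g generates ℤ_n iff gcd(g, n) = 1
gcd(1, 7) = 1
Since gcd = 1, 1 is a generator.

Yes, 1 generates ℤ_7


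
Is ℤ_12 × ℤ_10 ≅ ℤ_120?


Comparing ℤ_12 × ℤ_10 and ℤ_120:
gcd(12,10) = 2 ≠ 1. Max element order in ℤ_12×ℤ_10 is lcm(12,10) = 60 < 120, so it has no element of order 120

No, ℤ_12 × ℤ_10 ≇ ℤ_120


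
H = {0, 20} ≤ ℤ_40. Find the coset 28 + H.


28 + H = {28 + h (mod 40) : h ∈ H}
28+0=28, 28+20=8
28 + H = {8, 28} = 8 + H

28 + H = {8, 28}


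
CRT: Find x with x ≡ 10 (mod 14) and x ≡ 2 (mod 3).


m₁ = 14, m₂ = 3, gcd = 1, so CRT applies. M = m₁·m₂ = 42
Let M₁ = M/m₁ = 3, M₂ = M/m₂ = 14
Find y₁ ≡ M₁⁻¹ (mod m₁): 3⁻¹ ≡ 5 (mod 14)
Find y₂ ≡ M₂⁻¹ (mod m₂): 14⁻¹ ≡ 2 (mod 3)
x = a₁·M₁·y₁ + a₂·M₂·y₂ = 10·3·5 + 2·14·2 = 206
Reduce mod 42: x ≡ 38
Check: 38 mod 14 = 10 ✓, 38 mod 3 = 2 ✓

x ≡ 38 (mod 42)


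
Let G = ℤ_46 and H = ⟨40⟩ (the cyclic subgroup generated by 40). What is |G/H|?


|⟨40⟩| = n / gcd(40, 46) = 46 / 2 = 23
H is normal (ℤ_46 is abelian).
|G/H| = |G| / |H| = 46 / 23 = 2

|G/H| = 2


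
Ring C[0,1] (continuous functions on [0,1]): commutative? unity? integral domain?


pointwise +,× is commutative with unity (constant 1); but bump functions with disjoint support multiply to 0 — zero divisors, so not an integral domain
Commutative: Yes
Integral domain: No
Has unity: Yes

C[0,1] (continuous functions on [0,1]): Commutative=Yes, Unity=Yes


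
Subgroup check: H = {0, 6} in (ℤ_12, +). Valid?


Subgroup test for H = {0, 6} in (ℤ_12, +):
(1) 0 ∈ H? Yes
(2) Closure: for all a,b ∈ H, (a+b) mod 12 ∈ H? Yes
(3) Inverses: for all a ∈ H, -a mod 12 ∈ H? Yes

Yes, H is a subgroup of ℤ_12


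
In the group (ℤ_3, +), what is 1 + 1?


Operation: addition mod 3
1 + 1 = (a + b) mod 3 with a = 1, b = 1

1 + 1 = 2


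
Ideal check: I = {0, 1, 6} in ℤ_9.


Check ideal conditions for I = {0, 1, 6} in ℤ_9:
(1) I is an additive subgroup? No
(2) For r ∈ ℤ_9 and a ∈ I: r·a ∈ I? No  [counterexample: r=2, a=1, r·a mod 9 = 2 ∉ I]

No, I is not an ideal of ℤ_9


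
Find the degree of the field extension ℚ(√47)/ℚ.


√47 has minimal polynomial x² - 47 (irreducible over ℚ since 47 is squarefree)

[ℚ(√47)/ℚ] = 2


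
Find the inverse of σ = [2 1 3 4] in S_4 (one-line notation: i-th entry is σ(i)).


To find σ⁻¹, swap domain and range:
σ(1) = 2 → σ⁻¹(2) = 1
σ(2) = 1 → σ⁻¹(1) = 2
σ(3) = 3 → σ⁻¹(3) = 3
σ(4) = 4 → σ⁻¹(4) = 4

σ⁻¹ = [2 1 3 4]


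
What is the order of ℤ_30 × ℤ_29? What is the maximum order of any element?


|ℤ_30 × ℤ_29| = 30 × 29 = 870
Max element order = lcm(30,29) = 870
Cyclic? Yes (gcd=1)

|ℤ_30×ℤ_29| = 870, max element order = 870


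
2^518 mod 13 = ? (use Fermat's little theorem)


Fermat's little theorem: if p is prime and gcd(a,p)=1, then a^(p-1) ≡ 1 (mod p)
p = 13 is prime, gcd(2,13) = 1
Reduce exponent: 518 mod 12 = 2
So 2^518 ≡ 2^2 (mod 13)
2^2 mod 13 = 4

2^518 ≡ 4 (mod 13)


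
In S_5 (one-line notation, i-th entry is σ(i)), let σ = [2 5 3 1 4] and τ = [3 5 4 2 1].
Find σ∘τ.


σ∘τ: apply τ first, then σ
1 →τ 3 →σ 3
2 →τ 5 →σ 4
3 →τ 4 →σ 1
4 →τ 2 →σ 5
5 →τ 1 →σ 2

σ∘τ = [3 4 1 5 2]


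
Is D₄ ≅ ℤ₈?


Comparing D₄ and ℤ₈:
D₄ is non-abelian, ℤ₈ is abelian

No, D₄ ≇ ℤ₈


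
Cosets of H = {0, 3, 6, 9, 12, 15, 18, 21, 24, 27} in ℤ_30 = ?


H = {0, 3, 6, 9, 12, 15, 18, 21, 24, 27}, |H| = 10
Number of cosets = |G|/|H| = 30/10 = 3
0 + H = {0, 3, 6, 9, 12, 15, 18, 21, 24, 27}
1 + H = {1, 4, 7, 10, 13, 16, 19, 22, 25, 28}
2 + H = {2, 5, 8, 11, 14, 17, 20, 23, 26, 29}

Cosets: 0+H={0,3,6,9,12,15,18,21,24,27}; 1+H={1,4,7,10,13,16,19,22,25,28}; 2+H={2,5,8,11,14,17,20,23,26,29}


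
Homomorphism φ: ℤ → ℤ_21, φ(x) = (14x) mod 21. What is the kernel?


Kernel = preimage of identity
ker(φ) = {x ∈ ℤ : 14x ≡ 0 (mod 21)}. gcd(14,21) = 7, so 14x ≡ 0 (mod 21) ⟺ x ≡ 0 (mod 21/7 = 3). Hence ker(φ) = 3ℤ

ker(φ) = 3ℤ


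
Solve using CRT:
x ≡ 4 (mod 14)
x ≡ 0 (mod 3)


m₁ = 14, m₂ = 3, gcd = 1, so CRT applies. M = m₁·m₂ = 42
Let M₁ = M/m₁ = 3, M₂ = M/m₂ = 14
Find y₁ ≡ M₁⁻¹ (mod m₁): 3⁻¹ ≡ 5 (mod 14)
Find y₂ ≡ M₂⁻¹ (mod m₂): 14⁻¹ ≡ 2 (mod 3)
x = a₁·M₁·y₁ + a₂·M₂·y₂ = 4·3·5 + 0·14·2 = 60
Reduce mod 42: x ≡ 18
Check: 18 mod 14 = 4 ✓, 18 mod 3 = 0 ✓

x ≡ 18 (mod 42)


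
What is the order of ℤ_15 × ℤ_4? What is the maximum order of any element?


|ℤ_15 × ℤ_4| = 15 × 4 = 60
Max element order = lcm(15,4) = 60
Cyclic? Yes (gcd=1)

|ℤ_15×ℤ_4| = 60, max element order = 60


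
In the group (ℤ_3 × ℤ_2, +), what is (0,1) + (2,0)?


Operation: componentwise addition mod (3, 2)
(0,1) + (2,0) = ((a₁+b₁) mod 3, (a₂+b₂) mod 2) with a = (0,1), b = (2,0)

(0,1) + (2,0) = (2,1)


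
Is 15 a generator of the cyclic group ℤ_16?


g generates ℤ_n iff gcd(g, n) = 1
gcd(15, 16) = 1
Since gcd = 1, 15 is a generator.

Yes, 15 generates ℤ_16


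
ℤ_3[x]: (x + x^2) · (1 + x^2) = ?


Expand and collect like terms; reduce coefficients mod 3:
x^0: 0·1 = 0 ≡ 0 (mod 3)
x^1: 0·0 + 1·1 = 1 ≡ 1 (mod 3)
x^2: 0·1 + 1·0 + 1·1 = 1 ≡ 1 (mod 3)
x^3: 1·1 + 1·0 = 1 ≡ 1 (mod 3)
x^4: 1·1 = 1 ≡ 1 (mod 3)
Result: x + x^2 + x^3 + x^4

f · g = x + x^2 + x^3 + x^4


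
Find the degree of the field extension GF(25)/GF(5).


GF(25) = GF(5^2), so the extension degree is 2

[GF(25)/GF(5)] = 2


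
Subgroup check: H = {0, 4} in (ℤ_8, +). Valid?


Subgroup test for H = {0, 4} in (ℤ_8, +):
(1) 0 ∈ H? Yes
(2) Closure: for all a,b ∈ H, (a+b) mod 8 ∈ H? Yes
(3) Inverses: for all a ∈ H, -a mod 8 ∈ H? Yes

Yes, H is a subgroup of ℤ_8


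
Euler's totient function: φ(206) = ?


Factor n: 206 = 2 × 103
φ(n) = n · ∏(1 - 1/p) over distinct primes p | n
φ(206) = 206 · (1 - 1/2) · (1 - 1/103) = 102

φ(206) = 102


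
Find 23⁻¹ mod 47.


Use the extended Euclidean algorithm to write 1 = 23·s + 47·t; then s mod 47 is the inverse.
Euclidean algorithm:
  23 = 0·47 + 23
  47 = 2·23 + 1
  23 = 23·1 + 0
gcd(23,47) = 1
Back-substitution gives: 23·(-2) + 47·(1) = 1
So 23⁻¹ ≡ -2 ≡ 45 (mod 47)
Check: 23 × 45 = 1035 ≡ 1 (mod 47) ✓

23⁻¹ ≡ 45 (mod 47)


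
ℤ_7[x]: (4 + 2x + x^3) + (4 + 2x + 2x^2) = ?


Add coefficients mod 7:
x^0: 4 + 4 = 1 (mod 7)
x^1: 2 + 2 = 4 (mod 7)
x^2: 0 + 2 = 2 (mod 7)
x^3: 1 + 0 = 1 (mod 7)
Result: 1 + 4x + 2x^2 + x^3

f + g = 1 + 4x + 2x^2 + x^3


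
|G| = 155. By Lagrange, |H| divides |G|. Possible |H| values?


Lagrange's theorem: |H| divides |G|
|G| = 155
Divisors of 155: 1, 5, 31, 155

Possible subgroup orders: {1, 5, 31, 155}


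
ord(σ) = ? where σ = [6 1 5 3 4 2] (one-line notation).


Cycle decomposition: (1 6 2) (3 5 4)
Cycle lengths: 3, 3
Order = lcm(3, 3) = 3

ord(σ) = 3


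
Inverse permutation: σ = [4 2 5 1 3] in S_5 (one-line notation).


To find σ⁻¹, swap domain and range:
σ(1) = 4 → σ⁻¹(4) = 1
σ(2) = 2 → σ⁻¹(2) = 2
σ(3) = 5 → σ⁻¹(5) = 3
σ(4) = 1 → σ⁻¹(1) = 4
σ(5) = 3 → σ⁻¹(3) = 5

σ⁻¹ = [4 2 5 1 3]


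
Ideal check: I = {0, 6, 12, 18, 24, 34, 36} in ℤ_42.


Check ideal conditions for I = {0, 6, 12, 18, 24, 34, 36} in ℤ_42:
(1) I is an additive subgroup? No
(2) For r ∈ ℤ_42 and a ∈ I: r·a ∈ I? No  [counterexample: r=2, a=34, r·a mod 42 = 26 ∉ I]

No, I is not an ideal of ℤ_42


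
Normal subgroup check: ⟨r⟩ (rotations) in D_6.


H = ⟨r⟩ (rotations) in D_6
The rotation subgroup ⟨r⟩ has index 2 in D_6, so it is normal

Yes, normal subgroup


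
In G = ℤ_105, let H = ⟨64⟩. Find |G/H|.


|⟨64⟩| = n / gcd(64, 105) = 105 / 1 = 105
H is normal (ℤ_105 is abelian).
|G/H| = |G| / |H| = 105 / 105 = 1

|G/H| = 1


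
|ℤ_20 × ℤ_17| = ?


|A × B| = |A| · |B|
|ℤ_20 × ℤ_17| = 20 × 17 = 340

|ℤ_20 × ℤ_17| = 340


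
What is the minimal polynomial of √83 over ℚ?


√83 satisfies x² - 83 = 0, irreducible over ℚ since 83 is squarefree

Minimal polynomial: x² - 83


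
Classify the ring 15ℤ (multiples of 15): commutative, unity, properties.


15ℤ is a commutative ring under +,× but has no multiplicative identity (1 ∉ 15ℤ); it has no zero divisors, but without unity it is not an integral domain
Commutative: Yes
Integral domain: No
Has unity: No

15ℤ (multiples of 15): Commutative=Yes, Unity=No


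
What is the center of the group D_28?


Z(G) = {g ∈ G | gx = xg for all x ∈ G}
For even n, Z(D_n) = {e, r^(n/2)}: the 180° rotation r^14 commutes with every reflection and rotation

Z(D_28) = {e, r^14}


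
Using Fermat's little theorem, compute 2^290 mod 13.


Fermat's little theorem: if p is prime and gcd(a,p)=1, then a^(p-1) ≡ 1 (mod p)
p = 13 is prime, gcd(2,13) = 1
Reduce exponent: 290 mod 12 = 2
So 2^290 ≡ 2^2 (mod 13)
2^2 mod 13 = 4

2^290 ≡ 4 (mod 13)


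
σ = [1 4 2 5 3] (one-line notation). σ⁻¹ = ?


To find σ⁻¹, swap domain and range:
σ(1) = 1 → σ⁻¹(1) = 1
σ(2) = 4 → σ⁻¹(4) = 2
σ(3) = 2 → σ⁻¹(2) = 3
σ(4) = 5 → σ⁻¹(5) = 4
σ(5) = 3 → σ⁻¹(3) = 5

σ⁻¹ = [1 3 5 2 4]


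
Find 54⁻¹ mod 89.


Use the extended Euclidean algorithm to write 1 = 54·s + 89·t; then s mod 89 is the inverse.
Euclidean algorithm:
  54 = 0·89 + 54
  89 = 1·54 + 35
  54 = 1·35 + 19
  35 = 1·19 + 16
  19 = 1·16 + 3
  16 = 5·3 + 1
  3 = 3·1 + 0
gcd(54,89) = 1
Back-substitution gives: 54·(-28) + 89·(17) = 1
So 54⁻¹ ≡ -28 ≡ 61 (mod 89)
Check: 54 × 61 = 3294 ≡ 1 (mod 89) ✓

54⁻¹ ≡ 61 (mod 89)


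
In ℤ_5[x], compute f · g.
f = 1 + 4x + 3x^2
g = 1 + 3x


Expand and collect like terms; reduce coefficients mod 5:
x^0: 1·1 = 1 ≡ 1 (mod 5)
x^1: 1·3 + 4·1 = 7 ≡ 2 (mod 5)
x^2: 4·3 + 3·1 = 15 ≡ 0 (mod 5)
x^3: 3·3 = 9 ≡ 4 (mod 5)
Result: 1 + 2x + 4x^3

f · g = 1 + 2x + 4x^3


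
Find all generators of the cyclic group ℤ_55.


g generates ℤ_n iff gcd(g,n) = 1
Prime factors of 55: 5, 11
Generators are g ∈ {1,...,54} not divisible by any of these primes.
Generators: {1, 2, 3, 4, 6, 7, 8, 9, 12, 13, 14, 16, 17, 18, 19, 21, 23, 24, 26, 27, 28, 29, 31, 32, 34, 36, 37, 38, 39, 41, 42, 43, 46, 47, 48, 49, 51, 52, 53, 54}
Number of generators = φ(55) = 40

Generators of ℤ_55 = {1, 2, 3, 4, 6, 7, 8, 9, 12, 13, 14, 16, 17, 18, 19, 21, 23, 24, 26, 27, 28, 29, 31, 32, 34, 36, 37, 38, 39, 41, 42, 43, 46, 47, 48, 49, 51, 52, 53, 54}


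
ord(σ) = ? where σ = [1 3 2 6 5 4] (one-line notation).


Cycle decomposition: (2 3) (4 6)
Cycle lengths: 2, 2
Order = lcm(2, 2) = 2

ord(σ) = 2


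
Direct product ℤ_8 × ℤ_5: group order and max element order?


|ℤ_8 × ℤ_5| = 8 × 5 = 40
Max element order = lcm(8,5) = 40
Cyclic? Yes (gcd=1)

|ℤ_8×ℤ_5| = 40, max element order = 40


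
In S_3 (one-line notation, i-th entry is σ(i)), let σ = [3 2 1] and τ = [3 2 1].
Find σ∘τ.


σ∘τ: apply τ first, then σ
1 →τ 3 →σ 1
2 →τ 2 →σ 2
3 →τ 1 →σ 3

σ∘τ = [1 2 3]


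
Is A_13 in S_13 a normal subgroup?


H = A_13 in S_13
A_13 has index 2 in S_13, and every subgroup of index 2 is normal

Yes, normal subgroup


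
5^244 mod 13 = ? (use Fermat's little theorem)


Fermat's little theorem: if p is prime and gcd(a,p)=1, then a^(p-1) ≡ 1 (mod p)
p = 13 is prime, gcd(5,13) = 1
Reduce exponent: 244 mod 12 = 4
So 5^244 ≡ 5^4 (mod 13)
5^4 mod 13 = 1

5^244 ≡ 1 (mod 13)


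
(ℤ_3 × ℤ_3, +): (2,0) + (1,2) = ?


Operation: componentwise addition mod (3, 3)
(2,0) + (1,2) = ((a₁+b₁) mod 3, (a₂+b₂) mod 3) with a = (2,0), b = (1,2)

(2,0) + (1,2) = (0,2)


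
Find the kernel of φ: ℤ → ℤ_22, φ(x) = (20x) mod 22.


Kernel = preimage of identity
ker(φ) = {x ∈ ℤ : 20x ≡ 0 (mod 22)}. gcd(20,22) = 2, so 20x ≡ 0 (mod 22) ⟺ x ≡ 0 (mod 22/2 = 11). Hence ker(φ) = 11ℤ

ker(φ) = 11ℤ


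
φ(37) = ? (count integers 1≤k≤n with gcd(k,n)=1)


Factor n: 37 = 37
φ(n) = n · ∏(1 - 1/p) over distinct primes p | n
φ(37) = 37 · (1 - 1/37) = 36

φ(37) = 36


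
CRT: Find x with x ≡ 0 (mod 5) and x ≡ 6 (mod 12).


m₁ = 5, m₂ = 12, gcd = 1, so CRT applies. M = m₁·m₂ = 60
Let M₁ = M/m₁ = 12, M₂ = M/m₂ = 5
Find y₁ ≡ M₁⁻¹ (mod m₁): 12⁻¹ ≡ 3 (mod 5)
Find y₂ ≡ M₂⁻¹ (mod m₂): 5⁻¹ ≡ 5 (mod 12)
x = a₁·M₁·y₁ + a₂·M₂·y₂ = 0·12·3 + 6·5·5 = 150
Reduce mod 60: x ≡ 30
Check: 30 mod 5 = 0 ✓, 30 mod 12 = 6 ✓

x ≡ 30 (mod 60)


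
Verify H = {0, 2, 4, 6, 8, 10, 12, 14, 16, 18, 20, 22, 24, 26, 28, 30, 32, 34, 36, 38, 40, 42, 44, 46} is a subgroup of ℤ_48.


Subgroup test for H = {0, 2, 4, 6, 8, 10, 12, 14, 16, 18, 20, 22, 24, 26, 28, 30, 32, 34, 36, 38, 40, 42, 44, 46} in (ℤ_48, +):
(1) 0 ∈ H? Yes
(2) Closure: for all a,b ∈ H, (a+b) mod 48 ∈ H? Yes
(3) Inverses: for all a ∈ H, -a mod 48 ∈ H? Yes

Yes, H is a subgroup of ℤ_48


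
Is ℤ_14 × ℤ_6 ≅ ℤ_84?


Comparing ℤ_14 × ℤ_6 and ℤ_84:
gcd(14,6) = 2 ≠ 1. Max element order in ℤ_14×ℤ_6 is lcm(14,6) = 42 < 84, so it has no element of order 84

No, ℤ_14 × ℤ_6 ≇ ℤ_84


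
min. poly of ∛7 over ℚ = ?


∛7 satisfies x³ - 7 = 0, irreducible over ℚ (no rational root; 7 is not a perfect cube)

Minimal polynomial: x³ - 7


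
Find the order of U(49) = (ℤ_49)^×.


U(n) is the group of units mod n; |U(n)| = φ(n)
|U(49)| = φ(49) = 42

|U(49) = (ℤ_49)^×| = 42


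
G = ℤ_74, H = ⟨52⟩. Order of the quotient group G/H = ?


|⟨52⟩| = n / gcd(52, 74) = 74 / 2 = 37
H is normal (ℤ_74 is abelian).
|G/H| = |G| / |H| = 74 / 37 = 2

|G/H| = 2


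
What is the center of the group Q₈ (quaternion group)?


Z(G) = {g ∈ G | gx = xg for all x ∈ G}
In Q₈ = {±1, ±i, ±j, ±k}, only ±1 commute with every element

Z(Q₈ (quaternion group)) = {1, -1}


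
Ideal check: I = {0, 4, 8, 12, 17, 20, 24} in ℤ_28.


Check ideal conditions for I = {0, 4, 8, 12, 17, 20, 24} in ℤ_28:
(1) I is an additive subgroup? No
(2) For r ∈ ℤ_28 and a ∈ I: r·a ∈ I? No  [counterexample: r=2, a=8, r·a mod 28 = 16 ∉ I]

No, I is not an ideal of ℤ_28


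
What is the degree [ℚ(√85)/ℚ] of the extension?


√85 has minimal polynomial x² - 85 (irreducible over ℚ since 85 is squarefree)

[ℚ(√85)/ℚ] = 2


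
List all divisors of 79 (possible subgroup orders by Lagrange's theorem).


Lagrange's theorem: |H| divides |G|
|G| = 79
Divisors of 79: 1, 79

Possible subgroup orders: {1, 79}


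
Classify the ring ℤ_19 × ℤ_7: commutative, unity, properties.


Direct product ring; commutative with unity (1,1); but (1,0)·(0,1) = (0,0) gives zero divisors, so not an integral domain
Commutative: Yes
Integral domain: No
Has unity: Yes

ℤ_19 × ℤ_7: Commutative=Yes, Unity=Yes


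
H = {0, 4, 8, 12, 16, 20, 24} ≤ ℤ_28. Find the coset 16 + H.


16 + H = {16 + h (mod 28) : h ∈ H}
16+0=16, 16+4=20, 16+8=24, 16+12=0, 16+16=4, 16+20=8, 16+24=12
16 + H = {0, 4, 8, 12, 16, 20, 24} = 0 + H

16 + H = {0, 4, 8, 12, 16, 20, 24}


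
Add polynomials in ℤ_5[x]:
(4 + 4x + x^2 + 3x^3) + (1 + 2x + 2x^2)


Add coefficients mod 5:
x^0: 4 + 1 = 0 (mod 5)
x^1: 4 + 2 = 1 (mod 5)
x^2: 1 + 2 = 3 (mod 5)
x^3: 3 + 0 = 3 (mod 5)
Result: x + 3x^2 + 3x^3

f + g = x + 3x^2 + 3x^3


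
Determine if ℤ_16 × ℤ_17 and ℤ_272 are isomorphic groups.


Comparing ℤ_16 × ℤ_17 and ℤ_272:
gcd(16,17) = 1, so ℤ_16 × ℤ_17 ≅ ℤ_272 (CRT)

Yes, ℤ_16 × ℤ_17 ≅ ℤ_272


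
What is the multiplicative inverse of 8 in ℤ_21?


Use the extended Euclidean algorithm to write 1 = 8·s + 21·t; then s mod 21 is the inverse.
Euclidean algorithm:
  8 = 0·21 + 8
  21 = 2·8 + 5
  8 = 1·5 + 3
  5 = 1·3 + 2
  3 = 1·2 + 1
  2 = 2·1 + 0
gcd(8,21) = 1
Back-substitution gives: 8·(8) + 21·(-3) = 1
So 8⁻¹ ≡ 8 ≡ 8 (mod 21)
Check: 8 × 8 = 64 ≡ 1 (mod 21) ✓

8⁻¹ ≡ 8 (mod 21)


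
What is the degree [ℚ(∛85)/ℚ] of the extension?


∛85 has minimal polynomial x³ - 85 (irreducible over ℚ since 85 is not a perfect cube)

[ℚ(∛85)/ℚ] = 3


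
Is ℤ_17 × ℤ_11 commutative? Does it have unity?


Direct product ring; commutative with unity (1,1); but (1,0)·(0,1) = (0,0) gives zero divisors, so not an integral domain
Commutative: Yes
Integral domain: No
Has unity: Yes

ℤ_17 × ℤ_11: Commutative=Yes, Unity=Yes


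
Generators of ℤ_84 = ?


g generates ℤ_n iff gcd(g,n) = 1
Prime factors of 84: 2, 3, 7
Generators are g ∈ {1,...,83} not divisible by any of these primes.
Generators: {1, 5, 11, 13, 17, 19, 23, 25, 29, 31, 37, 41, 43, 47, 53, 55, 59, 61, 65, 67, 71, 73, 79, 83}
Number of generators = φ(84) = 24

Generators of ℤ_84 = {1, 5, 11, 13, 17, 19, 23, 25, 29, 31, 37, 41, 43, 47, 53, 55, 59, 61, 65, 67, 71, 73, 79, 83}


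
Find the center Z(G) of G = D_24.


Z(G) = {g ∈ G | gx = xg for all x ∈ G}
For even n, Z(D_n) = {e, r^(n/2)}: the 180° rotation r^12 commutes with every reflection and rotation

Z(D_24) = {e, r^12}


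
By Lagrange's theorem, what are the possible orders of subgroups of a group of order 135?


Lagrange's theorem: |H| divides |G|
|G| = 135
Divisors of 135: 1, 3, 5, 9, 15, 27, 45, 135

Possible subgroup orders: {1, 3, 5, 9, 15, 27, 45, 135}


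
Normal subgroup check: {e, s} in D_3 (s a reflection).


H = {e, s} in D_3 (s a reflection)
r·s·r⁻¹ = sr⁻² ≠ s for n ≥ 3, so {e, s} is not closed under conjugation

No, not a normal subgroup


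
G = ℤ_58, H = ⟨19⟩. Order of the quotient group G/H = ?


|⟨19⟩| = n / gcd(19, 58) = 58 / 1 = 58
H is normal (ℤ_58 is abelian).
|G/H| = |G| / |H| = 58 / 58 = 1

|G/H| = 1


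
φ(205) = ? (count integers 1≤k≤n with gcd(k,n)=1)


Factor n: 205 = 5 × 41
φ(n) = n · ∏(1 - 1/p) over distinct primes p | n
φ(205) = 205 · (1 - 1/5) · (1 - 1/41) = 160

φ(205) = 160


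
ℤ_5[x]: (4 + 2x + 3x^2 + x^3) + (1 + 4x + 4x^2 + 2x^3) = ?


Add coefficients mod 5:
x^0: 4 + 1 = 0 (mod 5)
x^1: 2 + 4 = 1 (mod 5)
x^2: 3 + 4 = 2 (mod 5)
x^3: 1 + 2 = 3 (mod 5)
Result: x + 2x^2 + 3x^3

f + g = x + 2x^2 + 3x^3


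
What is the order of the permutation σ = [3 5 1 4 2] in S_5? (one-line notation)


Cycle decomposition: (1 3) (2 5)
Cycle lengths: 2, 2
Order = lcm(2, 2) = 2

ord(σ) = 2


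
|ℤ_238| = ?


ℤ_n has n elements.

|ℤ_238| = 238


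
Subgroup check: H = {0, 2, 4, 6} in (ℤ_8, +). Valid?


Subgroup test for H = {0, 2, 4, 6} in (ℤ_8, +):
(1) 0 ∈ H? Yes
(2) Closure: for all a,b ∈ H, (a+b) mod 8 ∈ H? Yes
(3) Inverses: for all a ∈ H, -a mod 8 ∈ H? Yes

Yes, H is a subgroup of ℤ_8


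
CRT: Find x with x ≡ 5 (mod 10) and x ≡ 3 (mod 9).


m₁ = 10, m₂ = 9, gcd = 1, so CRT applies. M = m₁·m₂ = 90
Let M₁ = M/m₁ = 9, M₂ = M/m₂ = 10
Find y₁ ≡ M₁⁻¹ (mod m₁): 9⁻¹ ≡ 9 (mod 10)
Find y₂ ≡ M₂⁻¹ (mod m₂): 10⁻¹ ≡ 1 (mod 9)
x = a₁·M₁·y₁ + a₂·M₂·y₂ = 5·9·9 + 3·10·1 = 435
Reduce mod 90: x ≡ 75
Check: 75 mod 10 = 5 ✓, 75 mod 9 = 3 ✓

x ≡ 75 (mod 90)


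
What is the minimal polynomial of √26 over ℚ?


√26 satisfies x² - 26 = 0, irreducible over ℚ since 26 is squarefree

Minimal polynomial: x² - 26


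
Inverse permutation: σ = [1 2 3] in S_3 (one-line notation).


To find σ⁻¹, swap domain and range:
σ(1) = 1 → σ⁻¹(1) = 1
σ(2) = 2 → σ⁻¹(2) = 2
σ(3) = 3 → σ⁻¹(3) = 3

σ⁻¹ = [1 2 3]


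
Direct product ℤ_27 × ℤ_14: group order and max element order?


|ℤ_27 × ℤ_14| = 27 × 14 = 378
Max element order = lcm(27,14) = 378
Cyclic? Yes (gcd=1)

|ℤ_27×ℤ_14| = 378, max element order = 378


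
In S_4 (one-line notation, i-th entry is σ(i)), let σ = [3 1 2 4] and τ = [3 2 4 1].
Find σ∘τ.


σ∘τ: apply τ first, then σ
1 →τ 3 →σ 2
2 →τ 2 →σ 1
3 →τ 4 →σ 4
4 →τ 1 →σ 3

σ∘τ = [2 1 4 3]


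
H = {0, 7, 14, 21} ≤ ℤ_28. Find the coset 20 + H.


20 + H = {20 + h (mod 28) : h ∈ H}
20+0=20, 20+7=27, 20+14=6, 20+21=13
20 + H = {6, 13, 20, 27} = 6 + H

20 + H = {6, 13, 20, 27}


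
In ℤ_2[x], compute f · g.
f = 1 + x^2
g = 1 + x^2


Expand and collect like terms; reduce coefficients mod 2:
x^0: 1·1 = 1 ≡ 1 (mod 2)
x^1: 1·0 + 0·1 = 0 ≡ 0 (mod 2)
x^2: 1·1 + 0·0 + 1·1 = 2 ≡ 0 (mod 2)
x^3: 0·1 + 1·0 = 0 ≡ 0 (mod 2)
x^4: 1·1 = 1 ≡ 1 (mod 2)
Result: 1 + x^4

f · g = 1 + x^4


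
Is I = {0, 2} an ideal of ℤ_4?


Check ideal conditions for I = {0, 2} in ℤ_4:
(1) I is an additive subgroup? Yes
(2) For r ∈ ℤ_4 and a ∈ I: r·a ∈ I? Yes

Yes, I is an ideal of ℤ_4


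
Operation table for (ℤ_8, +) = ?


Elements: {0, 1, 2, 3, 4, 5, 6, 7}
Operation: addition mod 8
Entry (a, b) = (a + b) mod 8

Cayley table:
  | 0 | 1 | 2 | 3 | 4 | 5 | 6 | 7
0 | 0 | 1 | 2 | 3 | 4 | 5 | 6 | 7
1 | 1 | 2 | 3 | 4 | 5 | 6 | 7 | 0
2 | 2 | 3 | 4 | 5 | 6 | 7 | 0 | 1
3 | 3 | 4 | 5 | 6 | 7 | 0 | 1 | 2
4 | 4 | 5 | 6 | 7 | 0 | 1 | 2 | 3
5 | 5 | 6 | 7 | 0 | 1 | 2 | 3 | 4
6 | 6 | 7 | 0 | 1 | 2 | 3 | 4 | 5
7 | 7 | 0 | 1 | 2 | 3 | 4 | 5 | 6


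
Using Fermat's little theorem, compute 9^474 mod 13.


Fermat's little theorem: if p is prime and gcd(a,p)=1, then a^(p-1) ≡ 1 (mod p)
p = 13 is prime, gcd(9,13) = 1
Reduce exponent: 474 mod 12 = 6
So 9^474 ≡ 9^6 (mod 13)
9^6 mod 13 = 1

9^474 ≡ 1 (mod 13)


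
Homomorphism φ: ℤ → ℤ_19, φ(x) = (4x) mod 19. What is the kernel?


Kernel = preimage of identity
ker(φ) = {x ∈ ℤ : 4x ≡ 0 (mod 19)}. gcd(4,19) = 1, so 4x ≡ 0 (mod 19) ⟺ x ≡ 0 (mod 19/1 = 19). Hence ker(φ) = 19ℤ

ker(φ) = 19ℤ


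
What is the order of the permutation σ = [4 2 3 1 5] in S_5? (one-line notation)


Cycle decomposition: (1 4)
Cycle lengths: 2
Order = lcm(2) = 2

ord(σ) = 2


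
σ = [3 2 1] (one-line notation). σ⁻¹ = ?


To find σ⁻¹, swap domain and range:
σ(1) = 3 → σ⁻¹(3) = 1
σ(2) = 2 → σ⁻¹(2) = 2
σ(3) = 1 → σ⁻¹(1) = 3

σ⁻¹ = [3 2 1]


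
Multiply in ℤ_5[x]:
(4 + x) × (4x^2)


Expand and collect like terms; reduce coefficients mod 5:
x^0: 4·0 = 0 ≡ 0 (mod 5)
x^1: 4·0 + 1·0 = 0 ≡ 0 (mod 5)
x^2: 4·4 + 1·0 = 16 ≡ 1 (mod 5)
x^3: 1·4 = 4 ≡ 4 (mod 5)
Result: x^2 + 4x^3

f · g = x^2 + 4x^3


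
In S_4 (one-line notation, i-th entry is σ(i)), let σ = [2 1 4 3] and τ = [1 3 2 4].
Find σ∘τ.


σ∘τ: apply τ first, then σ
1 →τ 1 →σ 2
2 →τ 3 →σ 4
3 →τ 2 →σ 1
4 →τ 4 →σ 3

σ∘τ = [2 4 1 3]


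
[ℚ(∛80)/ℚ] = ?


∛80 has minimal polynomial x³ - 80 (irreducible over ℚ since 80 is not a perfect cube)

[ℚ(∛80)/ℚ] = 3


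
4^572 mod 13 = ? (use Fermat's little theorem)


Fermat's little theorem: if p is prime and gcd(a,p)=1, then a^(p-1) ≡ 1 (mod p)
p = 13 is prime, gcd(4,13) = 1
Reduce exponent: 572 mod 12 = 8
So 4^572 ≡ 4^8 (mod 13)
4^8 mod 13 = 3

4^572 ≡ 3 (mod 13)


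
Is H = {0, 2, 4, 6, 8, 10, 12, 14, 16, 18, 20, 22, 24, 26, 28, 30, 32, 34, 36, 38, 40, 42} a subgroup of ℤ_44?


Subgroup test for H = {0, 2, 4, 6, 8, 10, 12, 14, 16, 18, 20, 22, 24, 26, 28, 30, 32, 34, 36, 38, 40, 42} in (ℤ_44, +):
(1) 0 ∈ H? Yes
(2) Closure: for all a,b ∈ H, (a+b) mod 44 ∈ H? Yes
(3) Inverses: for all a ∈ H, -a mod 44 ∈ H? Yes

Yes, H is a subgroup of ℤ_44


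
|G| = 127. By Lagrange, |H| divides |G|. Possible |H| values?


Lagrange's theorem: |H| divides |G|
|G| = 127
Divisors of 127: 1, 127

Possible subgroup orders: {1, 127}


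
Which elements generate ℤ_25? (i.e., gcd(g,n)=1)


g generates ℤ_n iff gcd(g,n) = 1
Prime factors of 25: 5
Generators are g ∈ {1,...,24} not divisible by any of these primes.
Generators: {1, 2, 3, 4, 6, 7, 8, 9, 11, 12, 13, 14, 16, 17, 18, 19, 21, 22, 23, 24}
Number of generators = φ(25) = 20

Generators of ℤ_25 = {1, 2, 3, 4, 6, 7, 8, 9, 11, 12, 13, 14, 16, 17, 18, 19, 21, 22, 23, 24}


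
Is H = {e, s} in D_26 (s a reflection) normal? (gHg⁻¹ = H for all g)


H = {e, s} in D_26 (s a reflection)
r·s·r⁻¹ = sr⁻² ≠ s for n ≥ 3, so {e, s} is not closed under conjugation

No, not a normal subgroup


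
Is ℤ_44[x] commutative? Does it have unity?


ℤ_44 has zero divisors (2·22 ≡ 0), and these lift to constant zero divisors in ℤ_44[x]; so not an integral domain
Commutative: Yes
Integral domain: No
Has unity: Yes

ℤ_44[x]: Commutative=Yes, Unity=Yes


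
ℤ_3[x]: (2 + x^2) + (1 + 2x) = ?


Add coefficients mod 3:
x^0: 2 + 1 = 0 (mod 3)
x^1: 0 + 2 = 2 (mod 3)
x^2: 1 + 0 = 1 (mod 3)
Result: 2x + x^2

f + g = 2x + x^2


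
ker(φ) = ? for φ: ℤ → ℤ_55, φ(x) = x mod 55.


Kernel = preimage of identity
ker(φ) = {x ∈ ℤ : x ≡ 0 (mod 55)} = 55ℤ = {0, ±55, ±110, ...}

ker(φ) = 55ℤ


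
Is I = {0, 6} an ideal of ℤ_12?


Check ideal conditions for I = {0, 6} in ℤ_12:
(1) I is an additive subgroup? Yes
(2) For r ∈ ℤ_12 and a ∈ I: r·a ∈ I? Yes

Yes, I is an ideal of ℤ_12


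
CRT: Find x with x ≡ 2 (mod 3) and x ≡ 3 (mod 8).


m₁ = 3, m₂ = 8, gcd = 1, so CRT applies. M = m₁·m₂ = 24
Let M₁ = M/m₁ = 8, M₂ = M/m₂ = 3
Find y₁ ≡ M₁⁻¹ (mod m₁): 8⁻¹ ≡ 2 (mod 3)
Find y₂ ≡ M₂⁻¹ (mod m₂): 3⁻¹ ≡ 3 (mod 8)
x = a₁·M₁·y₁ + a₂·M₂·y₂ = 2·8·2 + 3·3·3 = 59
Reduce mod 24: x ≡ 11
Check: 11 mod 3 = 2 ✓, 11 mod 8 = 3 ✓

x ≡ 11 (mod 24)


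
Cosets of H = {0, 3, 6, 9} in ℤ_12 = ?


H = {0, 3, 6, 9}, |H| = 4
Number of cosets = |G|/|H| = 12/4 = 3
0 + H = {0, 3, 6, 9}
1 + H = {1, 4, 7, 10}
2 + H = {2, 5, 8, 11}

Cosets: 0+H={0,3,6,9}; 1+H={1,4,7,10}; 2+H={2,5,8,11}


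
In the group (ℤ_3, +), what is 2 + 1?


Operation: addition mod 3
2 + 1 = (a + b) mod 3 with a = 2, b = 1

2 + 1 = 0


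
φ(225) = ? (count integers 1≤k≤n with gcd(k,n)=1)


Factor n: 225 = 3^2 × 5^2
φ(n) = n · ∏(1 - 1/p) over distinct primes p | n
φ(225) = 225 · (1 - 1/3) · (1 - 1/5) = 120

φ(225) = 120


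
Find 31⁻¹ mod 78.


Use the extended Euclidean algorithm to write 1 = 31·s + 78·t; then s mod 78 is the inverse.
Euclidean algorithm:
  31 = 0·78 + 31
  78 = 2·31 + 16
  31 = 1·16 + 15
  16 = 1·15 + 1
  15 = 15·1 + 0
gcd(31,78) = 1
Back-substitution gives: 31·(-5) + 78·(2) = 1
So 31⁻¹ ≡ -5 ≡ 73 (mod 78)
Check: 31 × 73 = 2263 ≡ 1 (mod 78) ✓

31⁻¹ ≡ 73 (mod 78)


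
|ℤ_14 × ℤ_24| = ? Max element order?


|ℤ_14 × ℤ_24| = 14 × 24 = 336
Max element order = lcm(14,24) = 168
Cyclic? No (gcd=2)

|ℤ_14×ℤ_24| = 336, max element order = 168


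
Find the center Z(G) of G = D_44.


Z(G) = {g ∈ G | gx = xg for all x ∈ G}
For even n, Z(D_n) = {e, r^(n/2)}: the 180° rotation r^22 commutes with every reflection and rotation

Z(D_44) = {e, r^22}


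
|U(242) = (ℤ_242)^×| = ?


U(n) is the group of units mod n; |U(n)| = φ(n)
|U(242)| = φ(242) = 110

|U(242) = (ℤ_242)^×| = 110


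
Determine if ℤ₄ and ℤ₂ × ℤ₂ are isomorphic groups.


Comparing ℤ₄ and ℤ₂ × ℤ₂:
ℤ₄ has an element of order 4; ℤ₂×ℤ₂ has exponent 2

No, ℤ₄ ≇ ℤ₂ × ℤ₂


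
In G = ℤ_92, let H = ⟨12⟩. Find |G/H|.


|⟨12⟩| = n / gcd(12, 92) = 92 / 4 = 23
H is normal (ℤ_92 is abelian).
|G/H| = |G| / |H| = 92 / 23 = 4

|G/H| = 4


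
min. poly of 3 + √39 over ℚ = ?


Let α = 3 + √39. Then α - 3 = √39, so (α - 3)² = 39, giving α² - 6α - 30 = 0. Degree 2 and α ∉ ℚ, so this is the minimal polynomial.

Minimal polynomial: x² - 6x - 30


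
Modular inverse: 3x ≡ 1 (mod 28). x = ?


Use the extended Euclidean algorithm to write 1 = 3·s + 28·t; then s mod 28 is the inverse.
Euclidean algorithm:
  3 = 0·28 + 3
  28 = 9·3 + 1
  3 = 3·1 + 0
gcd(3,28) = 1
Back-substitution gives: 3·(-9) + 28·(1) = 1
So 3⁻¹ ≡ -9 ≡ 19 (mod 28)
Check: 3 × 19 = 57 ≡ 1 (mod 28) ✓

3⁻¹ ≡ 19 (mod 28)


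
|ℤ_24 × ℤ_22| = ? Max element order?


|ℤ_24 × ℤ_22| = 24 × 22 = 528
Max element order = lcm(24,22) = 264
Cyclic? No (gcd=2)

|ℤ_24×ℤ_22| = 528, max element order = 264


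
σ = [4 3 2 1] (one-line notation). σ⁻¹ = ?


To find σ⁻¹, swap domain and range:
σ(1) = 4 → σ⁻¹(4) = 1
σ(2) = 3 → σ⁻¹(3) = 2
σ(3) = 2 → σ⁻¹(2) = 3
σ(4) = 1 → σ⁻¹(1) = 4

σ⁻¹ = [4 3 2 1]


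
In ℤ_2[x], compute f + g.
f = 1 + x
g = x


Add coefficients mod 2:
x^0: 1 + 0 = 1 (mod 2)
x^1: 1 + 1 = 0 (mod 2)
Result: 1

f + g = 1


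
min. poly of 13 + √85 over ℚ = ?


Let α = 13 + √85. Then α - 13 = √85, so (α - 13)² = 85, giving α² - 26α + 84 = 0. Degree 2 and α ∉ ℚ, so this is the minimal polynomial.

Minimal polynomial: x² - 26x + 84


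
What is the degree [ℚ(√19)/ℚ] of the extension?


√19 has minimal polynomial x² - 19 (irreducible over ℚ since 19 is squarefree)

[ℚ(√19)/ℚ] = 2


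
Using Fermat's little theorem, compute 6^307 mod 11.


Fermat's little theorem: if p is prime and gcd(a,p)=1, then a^(p-1) ≡ 1 (mod p)
p = 11 is prime, gcd(6,11) = 1
Reduce exponent: 307 mod 10 = 7
So 6^307 ≡ 6^7 (mod 11)
6^7 mod 11 = 8

6^307 ≡ 8 (mod 11)


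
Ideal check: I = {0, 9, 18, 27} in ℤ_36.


Check ideal conditions for I = {0, 9, 18, 27} in ℤ_36:
(1) I is an additive subgroup? Yes
(2) For r ∈ ℤ_36 and a ∈ I: r·a ∈ I? Yes

Yes, I is an ideal of ℤ_36


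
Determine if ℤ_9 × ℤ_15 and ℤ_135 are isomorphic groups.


Comparing ℤ_9 × ℤ_15 and ℤ_135:
gcd(9,15) = 3 ≠ 1. Max element order in ℤ_9×ℤ_15 is lcm(9,15) = 45 < 135, so it has no element of order 135

No, ℤ_9 × ℤ_15 ≇ ℤ_135


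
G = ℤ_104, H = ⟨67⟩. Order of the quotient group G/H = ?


|⟨67⟩| = n / gcd(67, 104) = 104 / 1 = 104
H is normal (ℤ_104 is abelian).
|G/H| = |G| / |H| = 104 / 104 = 1

|G/H| = 1


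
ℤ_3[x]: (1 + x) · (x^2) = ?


Expand and collect like terms; reduce coefficients mod 3:
x^0: 1·0 = 0 ≡ 0 (mod 3)
x^1: 1·0 + 1·0 = 0 ≡ 0 (mod 3)
x^2: 1·1 + 1·0 = 1 ≡ 1 (mod 3)
x^3: 1·1 = 1 ≡ 1 (mod 3)
Result: x^2 + x^3

f · g = x^2 + x^3
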